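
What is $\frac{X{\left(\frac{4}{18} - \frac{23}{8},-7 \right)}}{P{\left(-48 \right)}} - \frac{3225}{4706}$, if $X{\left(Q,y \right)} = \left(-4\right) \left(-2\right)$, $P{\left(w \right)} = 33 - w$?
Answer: $- \frac{223577}{381186} \approx -0.58653$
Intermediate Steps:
$X{\left(Q,y \right)} = 8$
$\frac{X{\left(\frac{4}{18} - \frac{23}{8},-7 \right)}}{P{\left(-48 \right)}} - \frac{3225}{4706} = \frac{8}{33 - -48} - \frac{3225}{4706} = \frac{8}{33 + 48} - \frac{3225}{4706} = \frac{8}{81} - \frac{3225}{4706} = - \frac{223577}{381186}$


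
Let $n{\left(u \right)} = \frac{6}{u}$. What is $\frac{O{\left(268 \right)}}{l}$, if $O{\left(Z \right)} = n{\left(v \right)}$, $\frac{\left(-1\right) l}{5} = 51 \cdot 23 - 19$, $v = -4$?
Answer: $\frac{3}{11540} \approx 0.00025997$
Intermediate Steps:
$l = -5770$ ($l = - 5 \left(51 \cdot 23 - 19\right) = - 5 \left(1173 - 19\right) = \left(-5\right) 1154 = -5770$)
$O{\left(Z \right)} = - \frac{3}{2}$ ($O{\left(Z \right)} = \frac{6}{-4} = 6 \left(- \frac{1}{4}\right) = - \frac{3}{2}$)
$\frac{O{\left(268 \right)}}{l} = - \frac{3}{2 \left(-5770\right)} = \left(- \frac{3}{2}\right) \left(- \frac{1}{5770}\right) = \frac{3}{11540}$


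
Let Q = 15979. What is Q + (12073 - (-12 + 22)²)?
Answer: 27952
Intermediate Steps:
Q + (12073 - (-12 + 22)²) = 15979 + (12073 - (-12 + 22)²) = 15979 + (12073 - 1*10²) = 15979 + (12073 - 1*100) = 15979 + (12073 - 100) = 15979 + 11973 = 27952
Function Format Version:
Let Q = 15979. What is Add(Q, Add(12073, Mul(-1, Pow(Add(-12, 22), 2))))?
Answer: 27952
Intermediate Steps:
Add(Q, Add(12073, Mul(-1, Pow(Add(-12, 22), 2)))) = Add(15979, Add(12073, Mul(-1, Pow(Add(-12, 22), 2)))) = Add(15979, Add(12073, Mul(-1, Pow(10, 2)))) = Add(15979, Add(12073, Mul(-1, 100))) = Add(15979, Add(12073, -100)) = Add(15979, 11973) = 27952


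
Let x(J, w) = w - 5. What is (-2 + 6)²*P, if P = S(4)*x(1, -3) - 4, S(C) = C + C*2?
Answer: -1600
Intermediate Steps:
x(J, w) = -5 + w
S(C) = 3*C (S(C) = C + 2*C = 3*C)
P = -100 (P = (3*4)*(-5 - 3) - 4 = 12*(-8) - 4 = -96 - 4 = -100)
(-2 + 6)²*P = (-2 + 6)²*(-100) = 4²*(-100) = 16*(-100) = -1600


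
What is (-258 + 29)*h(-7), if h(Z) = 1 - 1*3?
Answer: 458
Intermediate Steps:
h(Z) = -2 (h(Z) = 1 - 3 = -2)
(-258 + 29)*h(-7) = (-258 + 29)*(-2) = -229*(-2) = 458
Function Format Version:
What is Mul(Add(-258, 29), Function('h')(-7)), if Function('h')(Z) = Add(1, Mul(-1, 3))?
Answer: 458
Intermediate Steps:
Function('h')(Z) = -2 (Function('h')(Z) = Add(1, -3) = -2)
Mul(Add(-258, 29), Function('h')(-7)) = Mul(Add(-258, 29), -2) = Mul(-229, -2) = 458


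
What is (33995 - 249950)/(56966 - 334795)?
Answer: 215955/277829 ≈ 0.77729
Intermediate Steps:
(33995 - 249950)/(56966 - 334795) = -215955/(-277829) = -215955*(-1/277829) = 215955/277829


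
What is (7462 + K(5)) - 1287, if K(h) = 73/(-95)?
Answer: 586552/95 ≈ 6174.2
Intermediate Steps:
K(h) = -73/95 (K(h) = 73*(-1/95) = -73/95)
(7462 + K(5)) - 1287 = (7462 - 73/95) - 1287 = 708817/95 - 1287 = 586552/95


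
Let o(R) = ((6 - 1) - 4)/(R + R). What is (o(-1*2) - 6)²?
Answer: 625/16 ≈ 39.063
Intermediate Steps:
o(R) = 1/(2*R) (o(R) = (5 - 4)/((2*R)) = 1*(1/(2*R)) = 1/(2*R))
(o(-1*2) - 6)² = (1/(2*((-1*2))) - 6)² = ((½)/(-2) - 6)² = ((½)*(-½) - 6)² = (-¼ - 6)² = (-25/4)² = 625/16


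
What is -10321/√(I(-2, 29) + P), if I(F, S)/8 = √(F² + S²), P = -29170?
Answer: 10321*I*√2/(2*√(14585 - 52*√5)) ≈ 60.672*I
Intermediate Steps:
I(F, S) = 8*√(F² + S²)
-10321/√(I(-2, 29) + P) = -10321/√(8*√((-2)² + 29²) - 29170) = -10321/√(8*√(4 + 841) - 29170) = -10321/√(8*√845 - 29170) = -10321/√(8*(13*√5) - 29170) = -10321/√(104*√5 - 29170) = -10321/√(-29170 + 104*√5)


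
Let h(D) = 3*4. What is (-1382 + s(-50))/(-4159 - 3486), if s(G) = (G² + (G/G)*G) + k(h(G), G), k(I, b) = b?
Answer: -1018/7645 ≈ -0.13316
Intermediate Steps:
h(D) = 12
s(G) = G² + 2*G (s(G) = (G² + (G/G)*G) + G = (G² + 1*G) + G = (G² + G) + G = (G + G²) + G = G² + 2*G)
(-1382 + s(-50))/(-4159 - 3486) = (-1382 - 50*(2 - 50))/(-4159 - 3486) = (-1382 - 50*(-48))/(-7645) = (-1382 + 2400)*(-1/7645) = 1018*(-1/7645) = -1018/7645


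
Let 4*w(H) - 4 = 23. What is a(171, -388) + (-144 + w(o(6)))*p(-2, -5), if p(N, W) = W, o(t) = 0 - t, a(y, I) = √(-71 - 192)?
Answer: 2745/4 + I*√263 ≈ 686.25 + 16.217*I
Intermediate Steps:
a(y, I) = I*√263 (a(y, I) = √(-263) = I*√263)
o(t) = -t
w(H) = 27/4 (w(H) = 1 + (¼)*23 = 1 + 23/4 = 27/4)
a(171, -388) + (-144 + w(o(6)))*p(-2, -5) = I*√263 + (-144 + 27/4)*(-5) = I*√263 - 549/4*(-5) = I*√263 + 2745/4 = 2745/4 + I*√263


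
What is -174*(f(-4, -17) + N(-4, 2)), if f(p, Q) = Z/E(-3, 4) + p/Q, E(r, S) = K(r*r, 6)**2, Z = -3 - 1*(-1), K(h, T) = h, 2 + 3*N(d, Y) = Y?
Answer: -16820/459 ≈ -36.645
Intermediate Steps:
N(d, Y) = -2/3 + Y/3
Z = -2 (Z = -3 + 1 = -2)
E(r, S) = r**4 (E(r, S) = (r*r)**2 = (r**2)**2 = r**4)
f(p, Q) = -2/81 + p/Q (f(p, Q) = -2/((-3)**4) + p/Q = -2/81 + p/Q)
-174*(f(-4, -17) + N(-4, 2)) = -174*((-2/81 - 4/(-17)) + (-2/3 + (1/3)*2)) = -174*((-2/81 - 4*(-1/17)) + (-2/3 + 2/3)) = -174*((-2/81 + 4/17) + 0) = -174*(290/1377 + 0) = -174*290/1377 = -16820/459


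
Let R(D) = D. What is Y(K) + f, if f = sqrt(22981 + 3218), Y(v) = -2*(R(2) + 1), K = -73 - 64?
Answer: -6 + 3*sqrt(2911) ≈ 155.86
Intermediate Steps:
K = -137
Y(v) = -6 (Y(v) = -2*(2 + 1) = -2*3 = -6)
f = 3*sqrt(2911) (f = sqrt(26199) = 3*sqrt(2911) ≈ 161.86)
Y(K) + f = -6 + 3*sqrt(2911)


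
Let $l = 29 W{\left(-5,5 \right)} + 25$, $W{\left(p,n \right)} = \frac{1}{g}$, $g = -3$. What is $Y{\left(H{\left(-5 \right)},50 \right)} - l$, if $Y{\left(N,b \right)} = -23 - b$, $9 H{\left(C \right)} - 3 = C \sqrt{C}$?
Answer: $- \frac{265}{3} \approx -88.333$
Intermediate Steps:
$W{\left(p,n \right)} = - \frac{1}{3}$ ($W{\left(p,n \right)} = \frac{1}{-3} = - \frac{1}{3}$)
$H{\left(C \right)} = \frac{1}{3} + \frac{C^{\frac{3}{2}}}{9}$ ($H{\left(C \right)} = \frac{1}{3} + \frac{C \sqrt{C}}{9} = \frac{1}{3} + \frac{C^{\frac{3}{2}}}{9}$)
$l = \frac{46}{3}$ ($l = 29 \left(- \frac{1}{3}\right) + 25 = - \frac{29}{3} + 25 = \frac{46}{3} \approx 15.333$)
$Y{\left(H{\left(-5 \right)},50 \right)} - l = \left(-23 - 50\right) - \frac{46}{3} = -73 - \frac{46}{3} = - \frac{265}{3}$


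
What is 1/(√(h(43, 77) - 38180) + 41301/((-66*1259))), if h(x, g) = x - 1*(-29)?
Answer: -381318366/29235854636321 - 1534358408*I*√9527/29235854636321 ≈ -1.3043e-5 - 0.0051226*I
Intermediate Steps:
h(x, g) = 29 + x (h(x, g) = x + 29 = 29 + x)
1/(√(h(43, 77) - 38180) + 41301/((-66*1259))) = 1/(√((29 + 43) - 38180) + 41301/((-66*1259))) = 1/(√(72 - 38180) + 41301/(-83094)) = 1/(√(-38108) + 41301*(-1/83094)) = 1/(2*I*√9527 - 13767/27698) = 1/(-13767/27698 + 2*I*√9527)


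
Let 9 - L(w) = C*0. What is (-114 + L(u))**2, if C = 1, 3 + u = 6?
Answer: 11025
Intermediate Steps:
u = 3 (u = -3 + 6 = 3)
L(w) = 9 (L(w) = 9 - 0 = 9 - 1*0 = 9 + 0 = 9)
(-114 + L(u))**2 = (-114 + 9)**2 = (-105)**2 = 11025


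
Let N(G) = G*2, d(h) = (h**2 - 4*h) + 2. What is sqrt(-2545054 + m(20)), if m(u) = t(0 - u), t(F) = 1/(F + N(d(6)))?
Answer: 7*I*sqrt(831038)/4 ≈ 1595.3*I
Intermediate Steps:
d(h) = 2 + h**2 - 4*h
N(G) = 2*G
t(F) = 1/(28 + F) (t(F) = 1/(F + 2*(2 + 6**2 - 4*6)) = 1/(F + 2*(2 + 36 - 24)) = 1/(F + 2*14) = 1/(F + 28) = 1/(28 + F))
m(u) = 1/(28 - u) (m(u) = 1/(28 + (0 - u)) = 1/(28 - u))
sqrt(-2545054 + m(20)) = sqrt(-2545054 - 1/(-28 + 20)) = sqrt(-2545054 - 1/(-8)) = sqrt(-2545054 - 1*(-1/8)) = sqrt(-2545054 + 1/8) = sqrt(-20360431/8) = 7*I*sqrt(831038)/4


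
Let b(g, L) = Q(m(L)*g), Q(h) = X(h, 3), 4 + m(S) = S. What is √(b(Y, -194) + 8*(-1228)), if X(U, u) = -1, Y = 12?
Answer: 5*I*√393 ≈ 99.121*I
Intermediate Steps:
m(S) = -4 + S
Q(h) = -1
b(g, L) = -1
√(b(Y, -194) + 8*(-1228)) = √(-1 + 8*(-1228)) = √(-1 - 9824) = √(-9825) = 5*I*√393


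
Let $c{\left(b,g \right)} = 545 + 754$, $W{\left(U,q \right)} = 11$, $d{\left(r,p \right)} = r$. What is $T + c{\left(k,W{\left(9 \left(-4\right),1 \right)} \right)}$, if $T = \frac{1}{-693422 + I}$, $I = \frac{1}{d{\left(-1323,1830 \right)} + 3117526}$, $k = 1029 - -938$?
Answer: $\frac{2806935984831632}{2160843716665} \approx 1299.0$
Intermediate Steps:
$k = 1967$ ($k = 1029 + 938 = 1967$)
$c{\left(b,g \right)} = 1299$
$I = \frac{1}{3116203}$ ($I = \frac{1}{-1323 + 3117526} = \frac{1}{3116203} \approx 3.209 \cdot 10^{-7}$)
$T = - \frac{3116203}{2160843716665}$ ($T = \frac{1}{-693422 + \frac{1}{3116203}} = \frac{1}{- \frac{2160843716665}{3116203}} = - \frac{3116203}{2160843716665} \approx -1.4421 \cdot 10^{-6}$)
$T + c{\left(k,W{\left(9 \left(-4\right),1 \right)} \right)} = - \frac{3116203}{2160843716665} + 1299 = \frac{2806935984831632}{2160843716665}$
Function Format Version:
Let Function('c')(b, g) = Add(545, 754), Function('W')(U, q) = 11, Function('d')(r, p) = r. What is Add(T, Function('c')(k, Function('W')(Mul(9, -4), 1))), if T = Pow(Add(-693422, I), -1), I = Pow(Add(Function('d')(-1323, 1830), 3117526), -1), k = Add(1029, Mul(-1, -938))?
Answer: Rational(2806935984831632, 2160843716665) ≈ 1299.0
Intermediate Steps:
k = 1967 (k = Add(1029, 938) = 1967)
Function('c')(b, g) = 1299
I = Rational(1, 3116203) (I = Pow(Add(-1323, 3117526), -1) = Pow(3116203, -1) = Rational(1, 3116203) ≈ 3.2090e-7)
T = Rational(-3116203, 2160843716665) (T = Pow(Add(-693422, Rational(1, 3116203)), -1) = Pow(Rational(-2160843716665, 3116203), -1) = Rational(-3116203, 2160843716665) ≈ -1.4421e-6)
Add(T, Function('c')(k, Function('W')(Mul(9, -4), 1))) = Add(Rational(-3116203, 2160843716665), 1299) = Rational(2806935984831632, 2160843716665)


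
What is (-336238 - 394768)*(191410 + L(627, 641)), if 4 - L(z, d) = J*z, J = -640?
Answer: -433262870164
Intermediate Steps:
L(z, d) = 4 + 640*z (L(z, d) = 4 - (-640)*z = 4 + 640*z)
(-336238 - 394768)*(191410 + L(627, 641)) = (-336238 - 394768)*(191410 + (4 + 640*627)) = -731006*(191410 + (4 + 401280)) = -731006*(191410 + 401284) = -731006*592694 = -433262870164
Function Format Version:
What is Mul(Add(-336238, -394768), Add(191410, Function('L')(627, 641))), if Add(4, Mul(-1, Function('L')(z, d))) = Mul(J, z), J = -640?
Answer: -433262870164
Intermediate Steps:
Function('L')(z, d) = Add(4, Mul(640, z)) (Function('L')(z, d) = Add(4, Mul(-1, Mul(-640, z))) = Add(4, Mul(640, z)))
Mul(Add(-336238, -394768), Add(191410, Function('L')(627, 641))) = Mul(Add(-336238, -394768), Add(191410, Add(4, Mul(640, 627)))) = Mul(-731006, Add(191410, Add(4, 401280))) = Mul(-731006, Add(191410, 401284)) = Mul(-731006, 592694) = -433262870164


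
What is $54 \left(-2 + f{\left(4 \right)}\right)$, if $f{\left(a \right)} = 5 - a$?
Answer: $-54$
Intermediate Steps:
$54 \left(-2 + f{\left(4 \right)}\right) = 54 \left(-2 + \left(5 - 4\right)\right) = 54 \left(-2 + 1\right) = 54 \left(-1\right) = -54$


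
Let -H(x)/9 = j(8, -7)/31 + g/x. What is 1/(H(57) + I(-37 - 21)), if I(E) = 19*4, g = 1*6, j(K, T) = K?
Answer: 589/42838 ≈ 0.013749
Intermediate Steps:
g = 6
I(E) = 76
H(x) = -72/31 - 54/x (H(x) = -9*(8/31 + 6/x) = -72/31 - 54/x)
1/(H(57) + I(-37 - 21)) = 1/((-72/31 - 54/57) + 76) = 1/((-72/31 - 54*1/57) + 76) = 1/((-72/31 - 18/19) + 76) = 1/(-1926/589 + 76) = 1/(42838/589) = 589/42838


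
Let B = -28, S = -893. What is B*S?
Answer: 25004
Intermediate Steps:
B*S = -28*(-893) = 25004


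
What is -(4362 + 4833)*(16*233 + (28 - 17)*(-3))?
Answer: -33975525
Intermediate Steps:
-(4362 + 4833)*(16*233 + (28 - 17)*(-3)) = -9195*(3728 + 11*(-3)) = -9195*(3728 - 33) = -9195*3695 = -1*33975525 = -33975525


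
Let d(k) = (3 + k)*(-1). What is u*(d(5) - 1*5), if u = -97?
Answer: 1261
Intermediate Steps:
d(k) = -3 - k
u*(d(5) - 1*5) = -97*((-3 - 1*5) - 1*5) = -97*((-3 - 5) - 5) = -97*(-8 - 5) = -97*(-13) = 1261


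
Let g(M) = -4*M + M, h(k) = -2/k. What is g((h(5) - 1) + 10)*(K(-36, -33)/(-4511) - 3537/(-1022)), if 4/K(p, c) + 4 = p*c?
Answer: -60924112905/682315816 ≈ -89.290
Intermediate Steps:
K(p, c) = 4/(-4 + c*p) (K(p, c) = 4/(-4 + p*c) = 4/(-4 + c*p))
g(M) = -3*M
g((h(5) - 1) + 10)*(K(-36, -33)/(-4511) - 3537/(-1022)) = (-3*((-2/5 - 1) + 10))*((4/(-4 - 33*(-36)))/(-4511) - 3537/(-1022)) = (-3*((-2*⅕ - 1) + 10))*((4/(-4 + 1188))*(-1/4511) - 3537*(-1/1022)) = (-3*((-⅖ - 1) + 10))*((4/1184)*(-1/4511) + 3537/1022) = (-3*(-7/5 + 10))*((4*(1/1184))*(-1/4511) + 3537/1022) = (-3*43/5)*((1/296)*(-1/4511) + 3537/1022) = -129*(-1/1335256 + 3537/1022)/5 = -129/5*2361399725/682315816 = -60924112905/682315816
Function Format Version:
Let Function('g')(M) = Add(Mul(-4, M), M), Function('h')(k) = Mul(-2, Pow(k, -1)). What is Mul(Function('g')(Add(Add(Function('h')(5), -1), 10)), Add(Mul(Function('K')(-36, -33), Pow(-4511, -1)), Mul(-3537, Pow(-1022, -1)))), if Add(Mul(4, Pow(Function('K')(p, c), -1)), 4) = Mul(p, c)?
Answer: Rational(-60924112905, 682315816) ≈ -89.290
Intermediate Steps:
Function('K')(p, c) = Mul(4, Pow(Add(-4, Mul(c, p)), -1)) (Function('K')(p, c) = Mul(4, Pow(Add(-4, Mul(p, c)), -1)) = Mul(4, Pow(Add(-4, Mul(c, p)), -1)))
Function('g')(M) = Mul(-3, M)
Mul(Function('g')(Add(Add(Function('h')(5), -1), 10)), Add(Mul(Function('K')(-36, -33), Pow(-4511, -1)), Mul(-3537, Pow(-1022, -1)))) = Mul(Mul(-3, Add(Add(Mul(-2, Pow(5, -1)), -1), 10)), Add(Mul(Mul(4, Pow(Add(-4, Mul(-33, -36)), -1)), Pow(-4511, -1)), Mul(-3537, Pow(-1022, -1)))) = Mul(Mul(-3, Add(Add(Mul(-2, Rational(1, 5)), -1), 10)), Add(Mul(Mul(4, Pow(Add(-4, 1188), -1)), Rational(-1, 4511)), Mul(-3537, Rational(-1, 1022)))) = Mul(Mul(-3, Add(Add(Rational(-2, 5), -1), 10)), Add(Mul(Mul(4, Pow(1184, -1)), Rational(-1, 4511)), Rational(3537, 1022))) = Mul(Mul(-3, Add(Rational(-7, 5), 10)), Add(Mul(Mul(4, Rational(1, 1184)), Rational(-1, 4511)), Rational(3537, 1022))) = Mul(Mul(-3, Rational(43, 5)), Add(Mul(Rational(1, 296), Rational(-1, 4511)), Rational(3537, 1022))) = Mul(Rational(-129, 5), Add(Rational(-1, 1335256), Rational(3537, 1022))) = Mul(Rational(-129, 5), Rational(2361399725, 682315816)) = Rational(-60924112905, 682315816)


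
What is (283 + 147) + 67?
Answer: 497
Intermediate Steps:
(283 + 147) + 67 = 430 + 67 = 497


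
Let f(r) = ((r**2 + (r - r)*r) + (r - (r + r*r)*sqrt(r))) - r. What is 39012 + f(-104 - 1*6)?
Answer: 51112 - 11990*I*sqrt(110) ≈ 51112.0 - 1.2575e+5*I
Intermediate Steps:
f(r) = r**2 - sqrt(r)*(r + r**2) (f(r) = ((r**2 + 0*r) + (r - (r + r**2)*sqrt(r))) - r = ((r**2 + 0) + (r - sqrt(r)*(r + r**2))) - r = (r**2 + (r - sqrt(r)*(r + r**2))) - r = (r + r**2 - sqrt(r)*(r + r**2)) - r = r**2 - sqrt(r)*(r + r**2))
39012 + f(-104 - 1*6) = 39012 + ((-104 - 1*6)**2 - (-104 - 1*6)**(3/2) - (-104 - 1*6)**(5/2)) = 39012 + ((-104 - 6)**2 - (-104 - 6)**(3/2) - (-104 - 6)**(5/2)) = 39012 + ((-110)**2 - (-110)**(3/2) - (-110)**(5/2)) = 39012 + (12100 - (-110)*I*sqrt(110) - 12100*I*sqrt(110)) = 39012 + (12100 + 110*I*sqrt(110) - 12100*I*sqrt(110)) = 39012 + (12100 - 11990*I*sqrt(110)) = 51112 - 11990*I*sqrt(110)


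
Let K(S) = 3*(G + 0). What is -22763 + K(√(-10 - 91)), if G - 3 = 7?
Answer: -22733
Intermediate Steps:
G = 10 (G = 3 + 7 = 10)
K(S) = 30 (K(S) = 3*(10 + 0) = 3*10 = 30)
-22763 + K(√(-10 - 91)) = -22763 + 30 = -22733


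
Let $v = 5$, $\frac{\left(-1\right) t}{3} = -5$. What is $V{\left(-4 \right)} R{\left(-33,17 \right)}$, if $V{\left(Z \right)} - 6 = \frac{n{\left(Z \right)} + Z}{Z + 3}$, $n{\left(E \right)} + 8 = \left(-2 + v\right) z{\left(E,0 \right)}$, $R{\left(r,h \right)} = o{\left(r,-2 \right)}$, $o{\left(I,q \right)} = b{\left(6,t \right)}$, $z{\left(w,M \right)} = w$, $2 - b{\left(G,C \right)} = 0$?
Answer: $60$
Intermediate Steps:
$t = 15$ ($t = \left(-3\right) \left(-5\right) = 15$)
$b{\left(G,C \right)} = 2$ ($b{\left(G,C \right)} = 2 - 0 = 2 + 0 = 2$)
$o{\left(I,q \right)} = 2$
$R{\left(r,h \right)} = 2$
$n{\left(E \right)} = -8 + 3 E$ ($n{\left(E \right)} = -8 + \left(-2 + 5\right) E = -8 + 3 E$)
$V{\left(Z \right)} = 6 + \frac{-8 + 4 Z}{3 + Z}$ ($V{\left(Z \right)} = 6 + \frac{\left(-8 + 3 Z\right) + Z}{Z + 3} = 6 + \frac{-8 + 4 Z}{3 + Z}$)
$V{\left(-4 \right)} R{\left(-33,17 \right)} = \frac{10 \left(1 - 4\right)}{3 - 4} \cdot 2 = 10 \frac{1}{-1} \left(-3\right) 2 = 10 \left(-1\right) \left(-3\right) 2 = 30 \cdot 2 = 60$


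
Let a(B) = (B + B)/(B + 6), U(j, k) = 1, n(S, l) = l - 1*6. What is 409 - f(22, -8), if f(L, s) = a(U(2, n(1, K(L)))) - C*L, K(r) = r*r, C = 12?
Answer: 4709/7 ≈ 672.71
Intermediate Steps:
K(r) = r²
n(S, l) = -6 + l (n(S, l) = l - 6 = -6 + l)
a(B) = 2*B/(6 + B) (a(B) = (2*B)/(6 + B) = 2*B/(6 + B))
f(L, s) = 2/7 - 12*L (f(L, s) = 2*1/(6 + 1) - 12*L = 2*1/7 - 12*L = 2*1*(⅐) - 12*L = 2/7 - 12*L)
409 - f(22, -8) = 409 - (2/7 - 12*22) = 409 - (2/7 - 264) = 409 - 1*(-1846/7) = 409 + 1846/7 = 4709/7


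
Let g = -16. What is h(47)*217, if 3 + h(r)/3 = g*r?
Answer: -491505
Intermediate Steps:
h(r) = -9 - 48*r (h(r) = -9 + 3*(-16*r) = -9 - 48*r)
h(47)*217 = (-9 - 48*47)*217 = (-9 - 2256)*217 = -2265*217 = -491505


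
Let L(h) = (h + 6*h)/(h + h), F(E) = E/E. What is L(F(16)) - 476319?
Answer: -952631/2 ≈ -4.7632e+5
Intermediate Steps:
F(E) = 1
L(h) = 7/2 (L(h) = (7*h)/((2*h)) = (7*h)*(1/(2*h)) = 7/2)
L(F(16)) - 476319 = 7/2 - 476319 = -952631/2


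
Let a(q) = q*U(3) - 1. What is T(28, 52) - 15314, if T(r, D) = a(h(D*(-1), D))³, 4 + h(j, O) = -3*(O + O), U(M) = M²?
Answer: -23027516439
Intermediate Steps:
h(j, O) = -4 - 6*O (h(j, O) = -4 - 3*(O + O) = -4 - 6*O)
a(q) = -1 + 9*q (a(q) = q*3² - 1 = q*9 - 1 = 9*q - 1 = -1 + 9*q)
T(r, D) = (-37 - 54*D)³ (T(r, D) = (-1 + 9*(-4 - 6*D))³ = (-1 + (-36 - 54*D))³ = (-37 - 54*D)³)
T(28, 52) - 15314 = -(37 + 54*52)³ - 15314 = -(37 + 2808)³ - 15314 = -1*2845³ - 15314 = -1*23027501125 - 15314 = -23027501125 - 15314 = -23027516439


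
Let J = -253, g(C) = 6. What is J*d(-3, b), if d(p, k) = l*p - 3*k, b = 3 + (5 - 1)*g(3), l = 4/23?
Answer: 20625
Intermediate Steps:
l = 4/23 (l = 4*(1/23) = 4/23 ≈ 0.17391)
b = 27 (b = 3 + (5 - 1)*6 = 3 + 4*6 = 3 + 24 = 27)
d(p, k) = -3*k + 4*p/23 (d(p, k) = 4*p/23 - 3*k = -3*k + 4*p/23)
J*d(-3, b) = -253*(-3*27 + (4/23)*(-3)) = -253*(-81 - 12/23) = -253*(-1875/23) = 20625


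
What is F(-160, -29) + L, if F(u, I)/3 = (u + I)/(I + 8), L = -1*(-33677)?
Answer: 33704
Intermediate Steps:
L = 33677
F(u, I) = 3*(I + u)/(8 + I) (F(u, I) = 3*((u + I)/(I + 8)) = 3*((I + u)/(8 + I)) = 3*(I + u)/(8 + I))
F(-160, -29) + L = 3*(-29 - 160)/(8 - 29) + 33677 = 3*(-189)/(-21) + 33677 = 3*(-1/21)*(-189) + 33677 = 27 + 33677 = 33704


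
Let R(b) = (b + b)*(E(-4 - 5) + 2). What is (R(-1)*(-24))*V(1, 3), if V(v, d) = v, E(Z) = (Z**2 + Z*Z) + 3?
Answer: 8016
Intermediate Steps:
E(Z) = 3 + 2*Z**2 (E(Z) = (Z**2 + Z**2) + 3 = 2*Z**2 + 3 = 3 + 2*Z**2)
R(b) = 334*b (R(b) = (b + b)*((3 + 2*(-4 - 5)**2) + 2) = (2*b)*((3 + 2*(-9)**2) + 2) = (2*b)*((3 + 2*81) + 2) = (2*b)*((3 + 162) + 2) = (2*b)*(165 + 2) = (2*b)*167 = 334*b)
(R(-1)*(-24))*V(1, 3) = ((334*(-1))*(-24))*1 = -334*(-24)*1 = 8016*1 = 8016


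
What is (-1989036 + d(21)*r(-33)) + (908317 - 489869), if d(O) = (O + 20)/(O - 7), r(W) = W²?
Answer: -21943583/14 ≈ -1.5674e+6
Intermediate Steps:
d(O) = (20 + O)/(-7 + O)
(-1989036 + d(21)*r(-33)) + (908317 - 489869) = (-1989036 + ((20 + 21)/(-7 + 21))*(-33)²) + (908317 - 489869) = (-1989036 + (41/14)*1089) + 418448 = (-1989036 + 44649/14) + 418448 = -27801855/14 + 418448 = -21943583/14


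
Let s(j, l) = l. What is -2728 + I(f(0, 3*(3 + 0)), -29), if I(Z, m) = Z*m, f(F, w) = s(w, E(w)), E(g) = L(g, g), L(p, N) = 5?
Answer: -2873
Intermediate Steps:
E(g) = 5
f(F, w) = 5
-2728 + I(f(0, 3*(3 + 0)), -29) = -2728 + 5*(-29) = -2728 - 145 = -2873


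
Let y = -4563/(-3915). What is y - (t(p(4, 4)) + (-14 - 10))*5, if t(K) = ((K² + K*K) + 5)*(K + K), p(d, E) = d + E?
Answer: -1525231/145 ≈ -10519.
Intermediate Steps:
y = 169/145 (y = -4563*(-1/3915) = 169/145 ≈ 1.1655)
p(d, E) = E + d
t(K) = 2*K*(5 + 2*K²) (t(K) = ((K² + K²) + 5)*(2*K) = (2*K² + 5)*(2*K) = (5 + 2*K²)*(2*K) = 2*K*(5 + 2*K²))
y - (t(p(4, 4)) + (-14 - 10))*5 = 169/145 - ((4*(4 + 4)³ + 10*(4 + 4)) + (-14 - 10))*5 = 169/145 - ((4*8³ + 10*8) - 24)*5 = 169/145 - ((4*512 + 80) - 24)*5 = 169/145 - ((2048 + 80) - 24)*5 = 169/145 - (2128 - 24)*5 = 169/145 - 2104*5 = 169/145 - 1*10520 = 169/145 - 10520 = -1525231/145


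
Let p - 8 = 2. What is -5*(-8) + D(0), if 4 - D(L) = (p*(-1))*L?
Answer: 44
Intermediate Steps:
p = 10 (p = 8 + 2 = 10)
D(L) = 4 + 10*L (D(L) = 4 - 10*(-1)*L = 4 - (-10)*L = 4 + 10*L)
-5*(-8) + D(0) = -5*(-8) + (4 + 10*0) = 40 + (4 + 0) = 40 + 4 = 44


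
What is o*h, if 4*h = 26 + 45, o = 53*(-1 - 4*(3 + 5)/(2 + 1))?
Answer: -131705/12 ≈ -10975.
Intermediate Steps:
o = -1855/3 (o = 53*(-1 - 32/3) = 53*(-35/3) = -1855/3 ≈ -618.33)
h = 71/4 (h = (26 + 45)/4 = (¼)*71 = 71/4 ≈ 17.750)
o*h = -1855/3*71/4 = -131705/12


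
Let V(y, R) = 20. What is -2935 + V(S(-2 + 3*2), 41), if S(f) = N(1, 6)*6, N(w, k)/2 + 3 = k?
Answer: -2915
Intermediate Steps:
N(w, k) = -6 + 2*k
S(f) = 36 (S(f) = (-6 + 2*6)*6 = (-6 + 12)*6 = 6*6 = 36)
-2935 + V(S(-2 + 3*2), 41) = -2935 + 20 = -2915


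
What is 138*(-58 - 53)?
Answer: -15318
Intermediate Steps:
138*(-58 - 53) = 138*(-111) = -15318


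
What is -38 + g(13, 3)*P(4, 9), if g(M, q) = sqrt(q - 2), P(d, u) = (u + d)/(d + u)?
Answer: -37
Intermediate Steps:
P(d, u) = 1 (P(d, u) = (d + u)/(d + u) = 1)
g(M, q) = sqrt(-2 + q)
-38 + g(13, 3)*P(4, 9) = -38 + sqrt(-2 + 3)*1 = -38 + sqrt(1)*1 = -38 + 1*1 = -38 + 1 = -37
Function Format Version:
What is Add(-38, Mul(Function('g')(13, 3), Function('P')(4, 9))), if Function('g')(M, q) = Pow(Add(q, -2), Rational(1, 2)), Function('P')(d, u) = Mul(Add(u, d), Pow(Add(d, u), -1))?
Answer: -37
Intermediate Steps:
Function('P')(d, u) = 1 (Function('P')(d, u) = Mul(Add(d, u), Pow(Add(d, u), -1)) = 1)
Function('g')(M, q) = Pow(Add(-2, q), Rational(1, 2))
Add(-38, Mul(Function('g')(13, 3), Function('P')(4, 9))) = Add(-38, Mul(Pow(Add(-2, 3), Rational(1, 2)), 1)) = Add(-38, Mul(Pow(1, Rational(1, 2)), 1)) = Add(-38, Mul(1, 1)) = Add(-38, 1) = -37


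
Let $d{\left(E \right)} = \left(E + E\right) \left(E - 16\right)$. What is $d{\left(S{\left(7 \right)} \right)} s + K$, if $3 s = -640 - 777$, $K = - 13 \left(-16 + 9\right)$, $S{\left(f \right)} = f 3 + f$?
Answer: $-317317$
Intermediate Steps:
$S{\left(f \right)} = 4 f$ ($S{\left(f \right)} = 3 f + f = 4 f$)
$d{\left(E \right)} = 2 E \left(-16 + E\right)$
$K = 91$ ($K = \left(-13\right) \left(-7\right) = 91$)
$s = - \frac{1417}{3}$ ($s = \frac{-640 - 777}{3} = \frac{1}{3} \left(-1417\right) = - \frac{1417}{3} \approx -472.33$)
$d{\left(S{\left(7 \right)} \right)} s + K = 2 \cdot 4 \cdot 7 \left(-16 + 4 \cdot 7\right) \left(- \frac{1417}{3}\right) + 91 = 2 \cdot 28 \left(-16 + 28\right) \left(- \frac{1417}{3}\right) + 91 = 2 \cdot 28 \cdot 12 \left(- \frac{1417}{3}\right) + 91 = 672 \left(- \frac{1417}{3}\right) + 91 = -317408 + 91 = -317317$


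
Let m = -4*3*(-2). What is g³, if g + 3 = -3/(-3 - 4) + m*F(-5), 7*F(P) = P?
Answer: -2628072/343 ≈ -7662.0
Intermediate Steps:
m = 24 (m = -12*(-2) = 24)
F(P) = P/7
g = -138/7 (g = -3 + (-3/(-3 - 4) + 24*((⅐)*(-5))) = -3 + (-3/(-7) + 24*(-5/7)) = -3 + (-3*(-⅐) - 120/7) = -3 + (3/7 - 120/7) = -3 - 117/7 = -138/7 ≈ -19.714)
g³ = (-138/7)³ = -2628072/343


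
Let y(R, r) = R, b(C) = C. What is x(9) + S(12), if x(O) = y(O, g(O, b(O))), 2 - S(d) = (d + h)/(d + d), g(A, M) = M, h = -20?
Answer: 34/3 ≈ 11.333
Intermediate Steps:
S(d) = 2 - (-20 + d)/(2*d) (S(d) = 2 - (d - 20)/(d + d) = 2 - (-20 + d)/(2*d))
x(O) = O
x(9) + S(12) = 9 + (3/2 + 10/12) = 9 + (3/2 + 10*(1/12)) = 9 + (3/2 + ⅚) = 9 + 7/3 = 34/3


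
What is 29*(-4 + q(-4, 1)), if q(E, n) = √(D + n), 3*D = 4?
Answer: -116 + 29*√21/3 ≈ -71.702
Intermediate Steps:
D = 4/3 (D = (⅓)*4 = 4/3 ≈ 1.3333)
q(E, n) = √(4/3 + n)
29*(-4 + q(-4, 1)) = 29*(-4 + √(12 + 9*1)/3) = 29*(-4 + √(12 + 9)/3) = 29*(-4 + √21/3) = -116 + 29*√21/3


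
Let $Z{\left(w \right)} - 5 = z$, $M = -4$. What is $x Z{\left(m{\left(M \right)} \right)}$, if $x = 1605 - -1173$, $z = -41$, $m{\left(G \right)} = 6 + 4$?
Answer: $-100008$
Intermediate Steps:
$m{\left(G \right)} = 10$
$x = 2778$ ($x = 1605 + 1173 = 2778$)
$Z{\left(w \right)} = -36$ ($Z{\left(w \right)} = 5 - 41 = -36$)
$x Z{\left(m{\left(M \right)} \right)} = 2778 \left(-36\right) = -100008$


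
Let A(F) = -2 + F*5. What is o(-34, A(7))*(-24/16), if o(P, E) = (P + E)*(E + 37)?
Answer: 105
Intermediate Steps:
A(F) = -2 + 5*F
o(P, E) = (37 + E)*(E + P) (o(P, E) = (E + P)*(37 + E) = (37 + E)*(E + P))
o(-34, A(7))*(-24/16) = ((-2 + 5*7)² + 37*(-2 + 5*7) + 37*(-34) + (-2 + 5*7)*(-34))*(-24/16) = ((-2 + 35)² + 37*(-2 + 35) - 1258 + (-2 + 35)*(-34))*(-24*1/16) = (33² + 37*33 - 1258 + 33*(-34))*(-3/2) = (1089 + 1221 - 1258 - 1122)*(-3/2) = -70*(-3/2) = 105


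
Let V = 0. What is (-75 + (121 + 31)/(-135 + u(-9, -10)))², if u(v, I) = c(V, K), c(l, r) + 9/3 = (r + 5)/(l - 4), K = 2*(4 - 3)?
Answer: 1809056089/312481 ≈ 5789.3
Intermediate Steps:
K = 2 (K = 2*1 = 2)
c(l, r) = -3 + (5 + r)/(-4 + l) (c(l, r) = -3 + (r + 5)/(l - 4) = -3 + (5 + r)/(-4 + l))
u(v, I) = -19/4 (u(v, I) = (17 + 2 - 3*0)/(-4 + 0) = (17 + 2 + 0)/(-4) = -¼*19 = -19/4)
(-75 + (121 + 31)/(-135 + u(-9, -10)))² = (-75 + (121 + 31)/(-135 - 19/4))² = (-75 + 152/(-559/4))² = (-75 + 152*(-4/559))² = (-75 - 608/559)² = (-42533/559)² = 1809056089/312481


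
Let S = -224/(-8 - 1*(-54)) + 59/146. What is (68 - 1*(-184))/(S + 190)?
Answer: 94024/69225 ≈ 1.3582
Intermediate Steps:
S = -14995/3358 (S = -224/(-8 + 54) + 59*(1/146) = -224/46 + 59/146 = -224*1/46 + 59/146 = -112/23 + 59/146 = -14995/3358 ≈ -4.4655)
(68 - 1*(-184))/(S + 190) = (68 - 1*(-184))/(-14995/3358 + 190) = (68 + 184)/(623025/3358) = 252*(3358/623025) = 94024/69225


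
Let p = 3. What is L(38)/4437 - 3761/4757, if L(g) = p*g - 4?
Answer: -16164287/21106809 ≈ -0.76583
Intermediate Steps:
L(g) = -4 + 3*g (L(g) = 3*g - 4 = -4 + 3*g)
L(38)/4437 - 3761/4757 = (-4 + 3*38)/4437 - 3761/4757 = (-4 + 114)*(1/4437) - 3761*1/4757 = 110*(1/4437) - 3761/4757 = 110/4437 - 3761/4757 = -16164287/21106809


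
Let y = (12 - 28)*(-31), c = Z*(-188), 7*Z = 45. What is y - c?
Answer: 11932/7 ≈ 1704.6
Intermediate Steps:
Z = 45/7 (Z = (⅐)*45 = 45/7 ≈ 6.4286)
c = -8460/7 (c = (45/7)*(-188) = -8460/7 ≈ -1208.6)
y = 496 (y = -16*(-31) = 496)
y - c = 496 - 1*(-8460/7) = 496 + 8460/7 = 11932/7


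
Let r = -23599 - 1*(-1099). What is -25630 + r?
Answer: -48130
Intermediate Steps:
r = -22500 (r = -23599 + 1099 = -22500)
-25630 + r = -25630 - 22500 = -48130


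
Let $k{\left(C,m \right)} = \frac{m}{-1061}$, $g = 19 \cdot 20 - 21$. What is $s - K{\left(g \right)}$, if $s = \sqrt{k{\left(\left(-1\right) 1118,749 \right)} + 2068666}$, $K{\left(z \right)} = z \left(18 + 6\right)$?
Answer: $-8616 + \frac{3 \sqrt{258748884833}}{1061} \approx -7177.7$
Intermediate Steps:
$g = 359$ ($g = 380 - 21 = 359$)
$k{\left(C,m \right)} = - \frac{m}{1061}$ ($k{\left(C,m \right)} = m \left(- \frac{1}{1061}\right) = - \frac{m}{1061}$)
$K{\left(z \right)} = 24 z$ ($K{\left(z \right)} = z 24 = 24 z$)
$s = \frac{3 \sqrt{258748884833}}{1061}$ ($s = \sqrt{\left(- \frac{1}{1061}\right) 749 + 2068666} = \sqrt{- \frac{749}{1061} + 2068666} = \sqrt{\frac{2194853877}{1061}} = \frac{3 \sqrt{258748884833}}{1061} \approx 1438.3$)
$s - K{\left(g \right)} = \frac{3 \sqrt{258748884833}}{1061} - 24 \cdot 359 = \frac{3 \sqrt{258748884833}}{1061} - 8616 = -8616 + \frac{3 \sqrt{258748884833}}{1061}$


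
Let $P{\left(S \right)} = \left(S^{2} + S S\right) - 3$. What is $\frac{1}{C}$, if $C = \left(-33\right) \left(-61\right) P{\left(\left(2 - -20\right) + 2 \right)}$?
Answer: $\frac{1}{2312937} \approx 4.3235 \cdot 10^{-7}$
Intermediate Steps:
$P{\left(S \right)} = -3 + 2 S^{2}$ ($P{\left(S \right)} = \left(S^{2} + S^{2}\right) - 3 = 2 S^{2} - 3 = -3 + 2 S^{2}$)
$C = 2312937$ ($C = \left(-33\right) \left(-61\right) \left(-3 + 2 \left(\left(2 - -20\right) + 2\right)^{2}\right) = 2013 \left(-3 + 2 \left(\left(2 + 20\right) + 2\right)^{2}\right) = 2013 \left(-3 + 2 \left(22 + 2\right)^{2}\right) = 2013 \left(-3 + 2 \cdot 24^{2}\right) = 2013 \left(-3 + 2 \cdot 576\right) = 2013 \left(-3 + 1152\right) = 2013 \cdot 1149 = 2312937$)
$\frac{1}{C} = \frac{1}{2312937}$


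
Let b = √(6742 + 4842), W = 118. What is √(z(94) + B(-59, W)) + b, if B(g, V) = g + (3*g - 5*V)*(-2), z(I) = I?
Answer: √1569 + 8*√181 ≈ 147.24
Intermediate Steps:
b = 8*√181 (b = √11584 = 8*√181 ≈ 107.63)
B(g, V) = -5*g + 10*V (B(g, V) = g + (-5*V + 3*g)*(-2) = g + (-6*g + 10*V) = -5*g + 10*V)
√(z(94) + B(-59, W)) + b = √(94 + (-5*(-59) + 10*118)) + 8*√181 = √(94 + (295 + 1180)) + 8*√181 = √(94 + 1475) + 8*√181 = √1569 + 8*√181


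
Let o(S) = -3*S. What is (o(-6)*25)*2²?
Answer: 1800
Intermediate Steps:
(o(-6)*25)*2² = (-3*(-6)*25)*2² = (18*25)*4 = 450*4 = 1800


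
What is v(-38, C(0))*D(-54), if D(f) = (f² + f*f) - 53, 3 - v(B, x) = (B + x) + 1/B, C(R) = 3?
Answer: 8350655/38 ≈ 2.1975e+5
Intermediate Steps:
v(B, x) = 3 - B - x - 1/B (v(B, x) = 3 - ((B + x) + 1/B) = 3 - (B + x + 1/B) = 3 + (-B - x - 1/B) = 3 - B - x - 1/B)
D(f) = -53 + 2*f² (D(f) = (f² + f²) - 53 = 2*f² - 53 = -53 + 2*f²)
v(-38, C(0))*D(-54) = (3 - 1*(-38) - 1*3 - 1/(-38))*(-53 + 2*(-54)²) = (3 + 38 - 3 - 1*(-1/38))*(-53 + 2*2916) = (3 + 38 - 3 + 1/38)*(-53 + 5832) = (1445/38)*5779 = 8350655/38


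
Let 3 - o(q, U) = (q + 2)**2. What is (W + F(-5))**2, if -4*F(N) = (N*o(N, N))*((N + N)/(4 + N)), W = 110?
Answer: 1225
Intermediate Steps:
o(q, U) = 3 - (2 + q)**2 (o(q, U) = 3 - (q + 2)**2 = 3 - (2 + q)**2)
F(N) = -N**2*(3 - (2 + N)**2)/(2*(4 + N)) (F(N) = -N*(3 - (2 + N)**2)*(N + N)/(4 + N)/4 = -N*(3 - (2 + N)**2)*(2*N)/(4 + N)/4 = -N*(3 - (2 + N)**2)*2*N/(4 + N)/4 = -N**2*(3 - (2 + N)**2)/(2*(4 + N)))
(W + F(-5))**2 = (110 + (1/2)*(-5)**2*(-3 + (2 - 5)**2)/(4 - 5))**2 = (110 + (1/2)*25*(-3 + (-3)**2)/(-1))**2 = (110 + (1/2)*25*(-1)*(-3 + 9))**2 = (110 + (1/2)*25*(-1)*6)**2 = (110 - 75)**2 = 35**2 = 1225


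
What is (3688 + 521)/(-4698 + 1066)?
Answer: -4209/3632 ≈ -1.1589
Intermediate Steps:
(3688 + 521)/(-4698 + 1066) = 4209/(-3632) = 4209*(-1/3632) = -4209/3632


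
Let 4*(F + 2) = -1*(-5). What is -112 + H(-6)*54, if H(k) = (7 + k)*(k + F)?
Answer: -953/2 ≈ -476.50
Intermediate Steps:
F = -¾ (F = -2 + (-1*(-5))/4 = -2 + (¼)*5 = -2 + 5/4 = -¾ ≈ -0.75000)
H(k) = (7 + k)*(-¾ + k) (H(k) = (7 + k)*(k - ¾) = (7 + k)*(-¾ + k))
-112 + H(-6)*54 = -112 + (-21/4 + (-6)² + (25/4)*(-6))*54 = -112 + (-21/4 + 36 - 75/2)*54 = -112 - 27/4*54 = -112 - 729/2 = -953/2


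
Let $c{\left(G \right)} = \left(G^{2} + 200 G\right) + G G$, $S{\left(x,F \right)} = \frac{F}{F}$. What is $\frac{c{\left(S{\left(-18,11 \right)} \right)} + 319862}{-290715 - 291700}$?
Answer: $- \frac{320064}{582415} \approx -0.54955$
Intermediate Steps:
$S{\left(x,F \right)} = 1$
$c{\left(G \right)} = 2 G^{2} + 200 G$ ($c{\left(G \right)} = \left(G^{2} + 200 G\right) + G^{2} = 2 G^{2} + 200 G$)
$\frac{c{\left(S{\left(-18,11 \right)} \right)} + 319862}{-290715 - 291700} = \frac{2 \cdot 1 \left(100 + 1\right) + 319862}{-290715 - 291700} = \frac{2 \cdot 1 \cdot 101 + 319862}{-582415} = \left(202 + 319862\right) \left(- \frac{1}{582415}\right) = 320064 \left(- \frac{1}{582415}\right) = - \frac{320064}{582415}$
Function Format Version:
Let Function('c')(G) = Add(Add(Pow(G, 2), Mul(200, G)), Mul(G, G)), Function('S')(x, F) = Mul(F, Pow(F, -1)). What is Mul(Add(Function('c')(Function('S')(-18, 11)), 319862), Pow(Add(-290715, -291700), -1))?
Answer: Rational(-320064, 582415) ≈ -0.54955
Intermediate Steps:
Function('S')(x, F) = 1
Function('c')(G) = Add(Mul(2, Pow(G, 2)), Mul(200, G)) (Function('c')(G) = Add(Add(Pow(G, 2), Mul(200, G)), Pow(G, 2)) = Add(Mul(2, Pow(G, 2)), Mul(200, G)))
Mul(Add(Function('c')(Function('S')(-18, 11)), 319862), Pow(Add(-290715, -291700), -1)) = Mul(Add(Mul(2, 1, Add(100, 1)), 319862), Pow(Add(-290715, -291700), -1)) = Mul(Add(Mul(2, 1, 101), 319862), Pow(-582415, -1)) = Mul(Add(202, 319862), Rational(-1, 582415)) = Mul(320064, Rational(-1, 582415)) = Rational(-320064, 582415)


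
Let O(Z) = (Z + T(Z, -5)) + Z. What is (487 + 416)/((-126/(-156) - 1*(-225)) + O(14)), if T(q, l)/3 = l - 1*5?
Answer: 23478/5819 ≈ 4.0347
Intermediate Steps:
T(q, l) = -15 + 3*l (T(q, l) = 3*(l - 1*5) = 3*(l - 5) = 3*(-5 + l) = -15 + 3*l)
O(Z) = -30 + 2*Z (O(Z) = (Z + (-15 + 3*(-5))) + Z = (Z + (-15 - 15)) + Z = (Z - 30) + Z = (-30 + Z) + Z = -30 + 2*Z)
(487 + 416)/((-126/(-156) - 1*(-225)) + O(14)) = (487 + 416)/((-126/(-156) - 1*(-225)) + (-30 + 2*14)) = 903/((-126*(-1/156) + 225) + (-30 + 28)) = 903/((21/26 + 225) - 2) = 903/(5871/26 - 2) = 903/(5819/26) = 903*(26/5819) = 23478/5819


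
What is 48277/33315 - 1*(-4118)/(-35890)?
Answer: 159547036/119567535 ≈ 1.3344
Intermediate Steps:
48277/33315 - 1*(-4118)/(-35890) = 48277*(1/33315) + 4118*(-1/35890) = 48277/33315 - 2059/17945 = 159547036/119567535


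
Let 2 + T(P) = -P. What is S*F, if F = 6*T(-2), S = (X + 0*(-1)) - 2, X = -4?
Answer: 0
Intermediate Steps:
T(P) = -2 - P
S = -6 (S = (-4 + 0*(-1)) - 2 = (-4 + 0) - 2 = -4 - 2 = -6)
F = 0 (F = 6*(-2 - 1*(-2)) = 6*(-2 + 2) = 6*0 = 0)
S*F = -6*0 = 0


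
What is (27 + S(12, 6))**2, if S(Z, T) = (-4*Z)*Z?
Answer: 301401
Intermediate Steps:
S(Z, T) = -4*Z**2
(27 + S(12, 6))**2 = (27 - 4*12**2)**2 = (27 - 4*144)**2 = (27 - 576)**2 = (-549)**2 = 301401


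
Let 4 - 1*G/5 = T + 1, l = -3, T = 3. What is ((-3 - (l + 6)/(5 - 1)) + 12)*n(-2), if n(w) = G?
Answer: 0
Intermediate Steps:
G = 0 (G = 20 - 5*(3 + 1) = 20 - 5*4 = 20 - 20 = 0)
n(w) = 0
((-3 - (l + 6)/(5 - 1)) + 12)*n(-2) = ((-3 - (-3 + 6)/(5 - 1)) + 12)*0 = ((-3 - 3/4) + 12)*0 = ((-3 - 1*¾) + 12)*0 = ((-3 - ¾) + 12)*0 = (-15/4 + 12)*0 = (33/4)*0 = 0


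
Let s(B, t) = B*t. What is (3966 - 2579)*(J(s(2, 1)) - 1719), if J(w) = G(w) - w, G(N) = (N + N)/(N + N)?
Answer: -2385640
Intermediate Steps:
G(N) = 1 (G(N) = (2*N)/((2*N)) = (2*N)*(1/(2*N)) = 1)
J(w) = 1 - w
(3966 - 2579)*(J(s(2, 1)) - 1719) = (3966 - 2579)*((1 - 2) - 1719) = 1387*((1 - 1*2) - 1719) = 1387*((1 - 2) - 1719) = 1387*(-1 - 1719) = 1387*(-1720) = -2385640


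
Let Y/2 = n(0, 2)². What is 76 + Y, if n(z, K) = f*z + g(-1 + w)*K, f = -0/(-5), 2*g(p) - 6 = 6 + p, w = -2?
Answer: 238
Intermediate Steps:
g(p) = 6 + p/2 (g(p) = 3 + (6 + p)/2 = 3 + (3 + p/2) = 6 + p/2)
f = 0 (f = -0*(-1)/5 = -4*0 = 0)
n(z, K) = 9*K/2 (n(z, K) = 0*z + (6 + (-1 - 2)/2)*K = 0 + (6 + (½)*(-3))*K = 0 + (6 - 3/2)*K = 0 + 9*K/2 = 9*K/2)
Y = 162 (Y = 2*((9/2)*2)² = 2*9² = 2*81 = 162)
76 + Y = 76 + 162 = 238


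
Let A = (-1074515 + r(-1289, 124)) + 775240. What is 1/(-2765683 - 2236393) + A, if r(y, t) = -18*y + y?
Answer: -1387385803513/5002076 ≈ -2.7736e+5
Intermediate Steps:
r(y, t) = -17*y
A = -277362 (A = (-1074515 - 17*(-1289)) + 775240 = (-1074515 + 21913) + 775240 = -1052602 + 775240 = -277362)
1/(-2765683 - 2236393) + A = 1/(-2765683 - 2236393) - 277362 = 1/(-5002076) - 277362 = -1/5002076 - 277362 = -1387385803513/5002076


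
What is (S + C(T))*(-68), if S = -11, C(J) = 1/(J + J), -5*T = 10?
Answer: 765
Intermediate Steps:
T = -2 (T = -⅕*10 = -2)
C(J) = 1/(2*J)
(S + C(T))*(-68) = (-11 + (½)/(-2))*(-68) = (-11 + (½)*(-½))*(-68) = (-11 - ¼)*(-68) = -45/4*(-68) = 765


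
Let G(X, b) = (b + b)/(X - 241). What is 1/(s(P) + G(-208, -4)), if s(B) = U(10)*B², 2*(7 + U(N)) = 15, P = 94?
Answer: 449/1983690 ≈ 0.00022635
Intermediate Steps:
U(N) = ½ (U(N) = -7 + (½)*15 = -7 + 15/2 = ½)
G(X, b) = 2*b/(-241 + X) (G(X, b) = (2*b)/(-241 + X) = 2*b/(-241 + X))
s(B) = B²/2
1/(s(P) + G(-208, -4)) = 1/((½)*94² + 2*(-4)/(-241 - 208)) = 1/((½)*8836 + 2*(-4)/(-449)) = 1/(4418 + 2*(-4)*(-1/449)) = 1/(4418 + 8/449) = 1/(1983690/449) = 449/1983690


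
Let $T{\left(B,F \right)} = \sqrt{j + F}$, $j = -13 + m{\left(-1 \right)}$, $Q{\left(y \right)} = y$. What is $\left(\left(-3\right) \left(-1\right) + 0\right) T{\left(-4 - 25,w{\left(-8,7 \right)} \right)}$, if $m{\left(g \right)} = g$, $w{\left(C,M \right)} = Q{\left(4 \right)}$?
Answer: $3 i \sqrt{10} \approx 9.4868 i$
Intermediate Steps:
$w{\left(C,M \right)} = 4$
$j = -14$ ($j = -13 - 1 = -14$)
$T{\left(B,F \right)} = \sqrt{-14 + F}$
$\left(\left(-3\right) \left(-1\right) + 0\right) T{\left(-4 - 25,w{\left(-8,7 \right)} \right)} = \left(\left(-3\right) \left(-1\right) + 0\right) \sqrt{-14 + 4} = \left(3 + 0\right) \sqrt{-10} = 3 i \sqrt{10}$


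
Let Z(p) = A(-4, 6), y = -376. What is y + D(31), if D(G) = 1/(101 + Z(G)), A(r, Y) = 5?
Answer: -39855/106 ≈ -375.99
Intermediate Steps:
Z(p) = 5
D(G) = 1/106 (D(G) = 1/(101 + 5) = 1/106)
y + D(31) = -376 + 1/106 = -39855/106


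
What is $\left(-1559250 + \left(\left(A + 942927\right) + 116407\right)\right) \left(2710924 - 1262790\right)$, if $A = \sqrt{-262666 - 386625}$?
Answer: $-723945356744 + 1448134 i \sqrt{649291} \approx -7.2395 \cdot 10^{11} + 1.1669 \cdot 10^{9} i$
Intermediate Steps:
$A = i \sqrt{649291}$ ($A = \sqrt{-649291} = i \sqrt{649291} \approx 805.79 i$)
$\left(-1559250 + \left(\left(A + 942927\right) + 116407\right)\right) \left(2710924 - 1262790\right) = \left(-1559250 + \left(\left(i \sqrt{649291} + 942927\right) + 116407\right)\right) \left(2710924 - 1262790\right) = \left(-1559250 + \left(\left(942927 + i \sqrt{649291}\right) + 116407\right)\right) 1448134 = \left(-1559250 + \left(1059334 + i \sqrt{649291}\right)\right) 1448134 = \left(-499916 + i \sqrt{649291}\right) 1448134 = -723945356744 + 1448134 i \sqrt{649291}$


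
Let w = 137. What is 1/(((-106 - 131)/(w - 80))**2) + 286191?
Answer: 1786118392/6241 ≈ 2.8619e+5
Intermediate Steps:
1/(((-106 - 131)/(w - 80))**2) + 286191 = 1/(((-106 - 131)/(137 - 80))**2) + 286191 = 1/((-237/57)**2) + 286191 = 1/((-237*1/57)**2) + 286191 = 1/((-79/19)**2) + 286191 = 1/(6241/361) + 286191 = 361/6241 + 286191 = 1786118392/6241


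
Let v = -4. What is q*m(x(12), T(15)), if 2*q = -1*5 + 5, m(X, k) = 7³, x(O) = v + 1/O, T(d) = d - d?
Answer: 0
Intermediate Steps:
T(d) = 0
x(O) = -4 + 1/O
m(X, k) = 343
q = 0 (q = (-1*5 + 5)/2 = (-5 + 5)/2 = (½)*0 = 0)
q*m(x(12), T(15)) = 0*343 = 0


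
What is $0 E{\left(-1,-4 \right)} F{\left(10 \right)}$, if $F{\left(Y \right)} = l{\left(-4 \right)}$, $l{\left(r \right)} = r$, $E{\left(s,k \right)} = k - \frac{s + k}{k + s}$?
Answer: $0$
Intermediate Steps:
$E{\left(s,k \right)} = -1 + k$ ($E{\left(s,k \right)} = k - \frac{k + s}{k + s} = k - 1 = -1 + k$)
$F{\left(Y \right)} = -4$
$0 E{\left(-1,-4 \right)} F{\left(10 \right)} = 0 \left(-1 - 4\right) \left(-4\right) = 0 \left(-5\right) \left(-4\right) = 0 \left(-4\right) = 0$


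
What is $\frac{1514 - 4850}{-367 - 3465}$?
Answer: $\frac{417}{479} \approx 0.87056$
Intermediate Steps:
$\frac{1514 - 4850}{-367 - 3465} = \frac{1514 - 4850}{-3832} = \left(-3336\right) \left(- \frac{1}{3832}\right) = \frac{417}{479}$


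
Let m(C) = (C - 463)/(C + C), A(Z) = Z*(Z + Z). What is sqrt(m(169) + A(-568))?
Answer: sqrt(109046765)/13 ≈ 803.27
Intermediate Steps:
A(Z) = 2*Z**2 (A(Z) = Z*(2*Z) = 2*Z**2)
m(C) = (-463 + C)/(2*C) (m(C) = (-463 + C)/((2*C)) = (-463 + C)*(1/(2*C)) = (-463 + C)/(2*C))
sqrt(m(169) + A(-568)) = sqrt((1/2)*(-463 + 169)/169 + 2*(-568)**2) = sqrt((1/2)*(1/169)*(-294) + 2*322624) = sqrt(-147/169 + 645248) = sqrt(109046765/169) = sqrt(109046765)/13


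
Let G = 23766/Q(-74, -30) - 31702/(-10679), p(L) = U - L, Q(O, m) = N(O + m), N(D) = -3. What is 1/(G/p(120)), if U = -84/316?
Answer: 33820393/2226939848 ≈ 0.015187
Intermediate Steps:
U = -21/79 (U = -84*1/316 = -21/79 ≈ -0.26582)
Q(O, m) = -3
p(L) = -21/79 - L
G = -84567336/10679 (G = 23766/(-3) - 31702/(-10679) = 23766*(-1/3) - 31702*(-1/10679) = -7922 + 31702/10679 = -84567336/10679 ≈ -7919.0)
1/(G/p(120)) = 1/(-84567336/(10679*(-21/79 - 1*120))) = 1/(-84567336/(10679*(-21/79 - 120))) = 1/(-84567336/(10679*(-9501/79))) = 1/(-84567336/10679*(-79/9501)) = 1/(2226939848/33820393) = 33820393/2226939848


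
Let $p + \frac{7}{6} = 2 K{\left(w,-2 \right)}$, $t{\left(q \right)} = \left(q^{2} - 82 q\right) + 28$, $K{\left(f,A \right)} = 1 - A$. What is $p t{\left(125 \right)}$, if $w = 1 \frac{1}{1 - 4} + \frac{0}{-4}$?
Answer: $\frac{52229}{2} \approx 26115.0$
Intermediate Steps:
$w = - \frac{1}{3}$ ($w = 1 \frac{1}{1 - 4} + 0 \left(- \frac{1}{4}\right) = 1 \frac{1}{-3} + 0 = 1 \left(- \frac{1}{3}\right) + 0 = - \frac{1}{3} + 0 = - \frac{1}{3} \approx -0.33333$)
$t{\left(q \right)} = 28 + q^{2} - 82 q$
$p = \frac{29}{6}$ ($p = - \frac{7}{6} + 2 \left(1 - -2\right) = - \frac{7}{6} + 2 \left(1 + 2\right) = - \frac{7}{6} + 2 \cdot 3 = - \frac{7}{6} + 6 = \frac{29}{6} \approx 4.8333$)
$p t{\left(125 \right)} = \frac{29 \left(28 + 125^{2} - 10250\right)}{6} = \frac{29 \left(28 + 15625 - 10250\right)}{6} = \frac{29}{6} \cdot 5403 = \frac{52229}{2}$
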